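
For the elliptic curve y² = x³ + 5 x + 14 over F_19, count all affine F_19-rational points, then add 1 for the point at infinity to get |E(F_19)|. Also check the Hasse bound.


Affine points = {(1, 1), (1, 18), (9, 3), (9, 16), (10, 0), (12, 4), (12, 15), (14, 4), (14, 15), (15, 5), (15, 14)}; affine count = 11; |E(F_19)| = 12.

Discriminant check: Δ ∝ 4a³ + 27b² = 4·5³ + 27·14² = 4·125 + 27·196 ≡ 16 (mod 19). Nonzero ⇒ E is nonsingular.
For each x ∈ F_19, compute rhs = x³ + 5·x + 14 mod 19, then count y ∈ F_19 with y² ≡ rhs.
  x = 0: rhs = 14, matching y values: none (0 points).
  x = 1: rhs = 1, matching y values: 1, 18 (2 points).
  x = 2: rhs = 13, matching y values: none (0 points).
  x = 3: rhs = 18, matching y values: none (0 points).
  x = 4: rhs = 3, matching y values: none (0 points).
  x = 5: rhs = 12, matching y values: none (0 points).
  x = 6: rhs = 13, matching y values: none (0 points).
  x = 7: rhs = 12, matching y values: none (0 points).
  x = 8: rhs = 15, matching y values: none (0 points).
  x = 9: rhs = 9, matching y values: 3, 16 (2 points).
  x = 10: rhs = 0, matching y values: 0 (1 points).
  x = 11: rhs = 13, matching y values: none (0 points).
  x = 12: rhs = 16, matching y values: 4, 15 (2 points).
  x = 13: rhs = 15, matching y values: none (0 points).
  x = 14: rhs = 16, matching y values: 4, 15 (2 points).
  x = 15: rhs = 6, matching y values: 5, 14 (2 points).
  x = 16: rhs = 10, matching y values: none (0 points).
  x = 17: rhs = 15, matching y values: none (0 points).
  x = 18: rhs = 8, matching y values: none (0 points).
Total affine count: 11.
Full point count |E(F_19)| = 11 + 1 = 12.
Hasse bound: |12 − (19+1)| = |-8| = 8 ≤ 2√19 ≈ 8.7178 ✓.


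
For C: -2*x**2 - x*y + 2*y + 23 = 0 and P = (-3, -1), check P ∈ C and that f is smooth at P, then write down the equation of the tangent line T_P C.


Tangent line at P: 13*x + 5*y + 44 = 0.

Step 1: f(-3, -1) = 0, so P lies on C.
Step 2: partial derivatives
  f_x(x, y) = -4*x - y, f_y(x, y) = 2 - x.
  f_x(P) = 13, f_y(P) = 5 (gradient nonzero, so P is smooth).
Step 3: tangent line at P: 13·(x − -3) + 5·(y − -1) = 0.
Expanding: 13*x + 5*y + 44 = 0.


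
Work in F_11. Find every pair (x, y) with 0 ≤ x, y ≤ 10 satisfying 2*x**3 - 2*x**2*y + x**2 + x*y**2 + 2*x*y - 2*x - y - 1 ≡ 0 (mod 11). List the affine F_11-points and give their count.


Affine F_11-points: {(0, 10), (1, 0), (1, 1), (2, 9), (2, 10), (3, 3), (3, 5), (4, 4), (4, 5), (5, 0), (5, 6), (7, 3), (7, 6), (9, 3), (9, 7), (10, 0), (10, 6)}; count = 17.

For each of the 121 pairs (x, y) ∈ F_11², evaluate f(x, y) mod 11. Record the zeros.
  x = 0: [0↦10, 1↦9, 2↦8, 3↦7, 4↦6, 5↦5, 6↦4, 7↦3, 8↦2, 9↦1, 10↦0]  zeros at y ∈ {10}
  x = 1: [0↦0, 1↦0, 2↦2, 3↦6, 4↦1, 5↦9, 6↦8, 7↦9, 8↦1, 9↦6, 10↦2]  zeros at y ∈ {0, 1}
  x = 2: [0↦4, 1↦1, 2↦2, 3↦7, 4↦5, 5↦7, 6↦2, 7↦1, 8↦4, 9↦0, 10↦0]  zeros at y ∈ {9, 10}
  x = 3: [0↦1, 1↦2, 2↦9, 3↦0, 4↦8, 5↦0, 6↦9, 7↦2, 8↦1, 9↦6, 10↦6]  zeros at y ∈ {3, 5}
  x = 4: [0↦3, 1↦4, 2↦2, 3↦8, 4↦0, 5↦0, 6↦8, 7↦2, 8↦4, 9↦3, 10↦10]  zeros at y ∈ {4, 5}
  x = 5: [0↦0, 1↦8, 2↦4, 3↦10, 4↦4, 5↦8, 6↦0, 7↦2, 8↦3, 9↦3, 10↦2]  zeros at y ∈ {0, 6}
  x = 6: [0↦4, 1↦4, 2↦5, 3↦7, 4↦10, 5↦3, 6↦8, 7↦3, 8↦10, 9↦7, 10↦5]  zeros at y ∈ ∅
  x = 7: [0↦5, 1↦4, 2↦6, 3↦0, 4↦8, 5↦8, 6↦0, 7↦6, 8↦4, 9↦5, 10↦9]  zeros at y ∈ {3, 6}
  x = 8: [0↦4, 1↦9, 2↦8, 3↦1, 4↦10, 5↦2, 6↦10, 7↦1, 8↦8, 9↦9, 10↦4]  zeros at y ∈ ∅
  x = 9: [0↦2, 1↦9, 2↦1, 3↦0, 4↦6, 5↦8, 6↦6, 7↦0, 8↦1, 9↦9, 10↦2]  zeros at y ∈ {3, 7}
  x = 10: [0↦0, 1↦5, 2↦8, 3↦9, 4↦8, 5↦5, 6↦0, 7↦4, 8↦6, 9↦6, 10↦4]  zeros at y ∈ {0, 6}
Collecting zeros: affine points = {(0, 10), (1, 0), (1, 1), (2, 9), (2, 10), (3, 3), (3, 5), (4, 4), (4, 5), (5, 0), (5, 6), (7, 3), (7, 6), (9, 3), (9, 7), (10, 0), (10, 6)}.
Total count |C(F_11)_aff| = 17.


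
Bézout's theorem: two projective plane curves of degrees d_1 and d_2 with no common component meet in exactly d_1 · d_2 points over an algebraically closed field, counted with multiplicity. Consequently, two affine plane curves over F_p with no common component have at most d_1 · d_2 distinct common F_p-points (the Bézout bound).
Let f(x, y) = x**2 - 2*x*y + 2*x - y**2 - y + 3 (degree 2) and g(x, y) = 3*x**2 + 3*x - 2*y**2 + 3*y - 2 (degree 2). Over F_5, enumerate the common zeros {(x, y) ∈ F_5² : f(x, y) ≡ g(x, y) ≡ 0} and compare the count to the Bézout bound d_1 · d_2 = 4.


Common zeros: {(3, 1)}; count = 1; Bézout bound = 4.

deg(f) = 2, deg(g) = 2, so Bézout bound = 4.
Scan x ∈ F_5. For each x, list the y ∈ F_5 with f(x, y) ≡ 0 and those with g(x, y) ≡ 0 (mod 5); the common zeros in that column are the intersection.
  x = 0: f ≡ 0 at y ∈ ∅; g ≡ 0 at y ∈ ∅; common: ∅.
  x = 1: f ≡ 0 at y ∈ ∅; g ≡ 0 at y ∈ {1, 3}; common: ∅.
  x = 2: f ≡ 0 at y ∈ {1, 4}; g ≡ 0 at y ∈ ∅; common: ∅.
  x = 3: f ≡ 0 at y ∈ {1, 2}; g ≡ 0 at y ∈ {1, 3}; common: {1}.
  x = 4: f ≡ 0 at y ∈ {2, 4}; g ≡ 0 at y ∈ ∅; common: ∅.
Collecting: common zeros = {(3, 1)}, so the count is 1.
Comparison with the Bézout bound: 1 ≤ 4 = deg(f)·deg(g), as expected for curves with no common component (the affine F_5-count falls short of the bound because intersections may lie at infinity, over extension fields, or carry multiplicity).


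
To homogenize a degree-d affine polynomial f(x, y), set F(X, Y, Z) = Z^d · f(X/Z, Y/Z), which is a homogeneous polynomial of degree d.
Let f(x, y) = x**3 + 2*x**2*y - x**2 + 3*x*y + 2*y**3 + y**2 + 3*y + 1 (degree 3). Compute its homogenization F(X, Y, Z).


F(X, Y, Z) = X**3 + 2*X**2*Y - X**2*Z + 3*X*Y*Z + 2*Y**3 + Y**2*Z + 3*Y*Z**2 + Z**3

deg(f) = 3.
Substitute x = X/Z, y = Y/Z into f, then multiply by Z^3.
  monomial 1·x^3·y^0 ↦ 1·X^3·Y^0·Z^0.
  monomial 2·x^2·y^1 ↦ 2·X^2·Y^1·Z^0.
  monomial -1·x^2·y^0 ↦ -1·X^2·Y^0·Z^1.
  monomial 3·x^1·y^1 ↦ 3·X^1·Y^1·Z^1.
  monomial 2·x^0·y^3 ↦ 2·X^0·Y^3·Z^0.
  monomial 1·x^0·y^2 ↦ 1·X^0·Y^2·Z^1.
  monomial 3·x^0·y^1 ↦ 3·X^0·Y^1·Z^2.
  monomial 1·x^0·y^0 ↦ 1·X^0·Y^0·Z^3.
Collecting: F(X, Y, Z) = X**3 + 2*X**2*Y - X**2*Z + 3*X*Y*Z + 2*Y**3 + Y**2*Z + 3*Y*Z**2 + Z**3.


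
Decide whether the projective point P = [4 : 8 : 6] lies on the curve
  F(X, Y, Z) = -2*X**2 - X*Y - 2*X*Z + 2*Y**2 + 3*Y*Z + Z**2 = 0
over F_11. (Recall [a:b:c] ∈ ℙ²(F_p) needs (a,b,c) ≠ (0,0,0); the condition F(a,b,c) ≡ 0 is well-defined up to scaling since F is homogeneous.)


F(4,8,6) ≡ 9 (mod 11); P is NOT on the curve.

Evaluate F(4, 8, 6) term-by-term (mod 11).
  -2*X**2 ↦ -2·16·1·1 = -32
  -X*Y ↦ -1·4·8·1 = -32
  -2*X*Z ↦ -2·4·1·6 = -48
  2*Y**2 ↦ 2·1·64·1 = 128
  3*Y*Z ↦ 3·1·8·6 = 144
  Z**2 ↦ 1·1·1·36 = 36
Sum: F(4, 8, 6) = (-32) + (-32) + (-48) + (128) + (144) + (36) = 196.
Reducing mod 11: 196 ≡ 9 (mod 11).
Since F(a, b, c) ≡ 9 ≠ 0 (mod 11), P does NOT lie on the curve.


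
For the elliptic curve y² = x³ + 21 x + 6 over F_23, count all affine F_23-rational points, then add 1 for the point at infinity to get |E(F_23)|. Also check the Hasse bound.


Affine points = {(0, 11), (0, 12), (3, 2), (3, 21), (4, 4), (4, 19), (5, 11), (5, 12), (6, 7), (6, 16), (7, 6), (7, 17), (9, 2), (9, 21), (11, 2), (11, 21), (12, 10), (12, 13), (14, 10), (14, 13), (15, 4), (15, 19), (17, 3), (17, 20), (18, 11), (18, 12), (20, 10), (20, 13), (21, 5), (21, 18)}; affine count = 30; |E(F_23)| = 31.

Discriminant check: Δ ∝ 4a³ + 27b² = 4·21³ + 27·6² = 4·9261 + 27·36 ≡ 20 (mod 23). Nonzero ⇒ E is nonsingular.
For each x ∈ F_23, compute rhs = x³ + 21·x + 6 mod 23, then count y ∈ F_23 with y² ≡ rhs.
  x = 0: rhs = 6, matching y values: 11, 12 (2 points).
  x = 1: rhs = 5, matching y values: none (0 points).
  x = 2: rhs = 10, matching y values: none (0 points).
  x = 3: rhs = 4, matching y values: 2, 21 (2 points).
  x = 4: rhs = 16, matching y values: 4, 19 (2 points).
  x = 5: rhs = 6, matching y values: 11, 12 (2 points).
  x = 6: rhs = 3, matching y values: 7, 16 (2 points).
  x = 7: rhs = 13, matching y values: 6, 17 (2 points).
  x = 8: rhs = 19, matching y values: none (0 points).
  x = 9: rhs = 4, matching y values: 2, 21 (2 points).
  x = 10: rhs = 20, matching y values: none (0 points).
  x = 11: rhs = 4, matching y values: 2, 21 (2 points).
  x = 12: rhs = 8, matching y values: 10, 13 (2 points).
  x = 13: rhs = 15, matching y values: none (0 points).
  x = 14: rhs = 8, matching y values: 10, 13 (2 points).
  x = 15: rhs = 16, matching y values: 4, 19 (2 points).
  x = 16: rhs = 22, matching y values: none (0 points).
  x = 17: rhs = 9, matching y values: 3, 20 (2 points).
  x = 18: rhs = 6, matching y values: 11, 12 (2 points).
  x = 19: rhs = 19, matching y values: none (0 points).
  x = 20: rhs = 8, matching y values: 10, 13 (2 points).
  x = 21: rhs = 2, matching y values: 5, 18 (2 points).
  x = 22: rhs = 7, matching y values: none (0 points).
Total affine count: 30.
Full point count |E(F_23)| = 30 + 1 = 31.
Hasse bound: |31 − (23+1)| = |7| = 7 ≤ 2√23 ≈ 9.5917 ✓.


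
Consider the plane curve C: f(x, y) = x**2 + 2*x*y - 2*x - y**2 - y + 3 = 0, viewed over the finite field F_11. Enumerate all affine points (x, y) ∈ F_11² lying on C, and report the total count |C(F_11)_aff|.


Affine F_11-points: {(1, 2), (1, 10), (3, 6), (3, 10), (4, 0), (4, 7), (6, 4), (6, 7), (8, 2), (9, 0), (9, 6), (10, 4)}; count = 12.

For each of the 121 pairs (x, y) ∈ F_11², evaluate f(x, y) mod 11. Record the zeros.
  x = 0: [0↦3, 1↦1, 2↦8, 3↦2, 4↦5, 5↦6, 6↦5, 7↦2, 8↦8, 9↦1, 10↦3]  zeros at y ∈ ∅
  x = 1: [0↦2, 1↦2, 2↦0, 3↦7, 4↦1, 5↦4, 6↦5, 7↦4, 8↦1, 9↦7, 10↦0]  zeros at y ∈ {2, 10}
  x = 2: [0↦3, 1↦5, 2↦5, 3↦3, 4↦10, 5↦4, 6↦7, 7↦8, 8↦7, 9↦4, 10↦10]  zeros at y ∈ ∅
  x = 3: [0↦6, 1↦10, 2↦1, 3↦1, 4↦10, 5↦6, 6↦0, 7↦3, 8↦4, 9↦3, 10↦0]  zeros at y ∈ {6, 10}
  x = 4: [0↦0, 1↦6, 2↦10, 3↦1, 4↦1, 5↦10, 6↦6, 7↦0, 8↦3, 9↦4, 10↦3]  zeros at y ∈ {0, 7}
  x = 5: [0↦7, 1↦4, 2↦10, 3↦3, 4↦5, 5↦5, 6↦3, 7↦10, 8↦4, 9↦7, 10↦8]  zeros at y ∈ ∅
  x = 6: [0↦5, 1↦4, 2↦1, 3↦7, 4↦0, 5↦2, 6↦2, 7↦0, 8↦7, 9↦1, 10↦4]  zeros at y ∈ {4, 7}
  x = 7: [0↦5, 1↦6, 2↦5, 3↦2, 4↦8, 5↦1, 6↦3, 7↦3, 8↦1, 9↦8, 10↦2]  zeros at y ∈ ∅
  x = 8: [0↦7, 1↦10, 2↦0, 3↦10, 4↦7, 5↦2, 6↦6, 7↦8, 8↦8, 9↦6, 10↦2]  zeros at y ∈ {2}
  x = 9: [0↦0, 1↦5, 2↦8, 3↦9, 4↦8, 5↦5, 6↦0, 7↦4, 8↦6, 9↦6, 10↦4]  zeros at y ∈ {0, 6}
  x = 10: [0↦6, 1↦2, 2↦7, 3↦10, 4↦0, 5↦10, 6↦7, 7↦2, 8↦6, 9↦8, 10↦8]  zeros at y ∈ {4}
Collecting zeros: affine points = {(1, 2), (1, 10), (3, 6), (3, 10), (4, 0), (4, 7), (6, 4), (6, 7), (8, 2), (9, 0), (9, 6), (10, 4)}.
Total count |C(F_11)_aff| = 12.


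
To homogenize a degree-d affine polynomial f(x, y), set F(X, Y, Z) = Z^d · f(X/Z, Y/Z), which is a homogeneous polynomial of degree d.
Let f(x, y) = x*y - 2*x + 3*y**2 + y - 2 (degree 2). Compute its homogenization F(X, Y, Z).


F(X, Y, Z) = X*Y - 2*X*Z + 3*Y**2 + Y*Z - 2*Z**2

deg(f) = 2.
Substitute x = X/Z, y = Y/Z into f, then multiply by Z^2.
  monomial 1·x^1·y^1 ↦ 1·X^1·Y^1·Z^0.
  monomial -2·x^1·y^0 ↦ -2·X^1·Y^0·Z^1.
  monomial 3·x^0·y^2 ↦ 3·X^0·Y^2·Z^0.
  monomial 1·x^0·y^1 ↦ 1·X^0·Y^1·Z^1.
  monomial -2·x^0·y^0 ↦ -2·X^0·Y^0·Z^2.
Collecting: F(X, Y, Z) = X*Y - 2*X*Z + 3*Y**2 + Y*Z - 2*Z**2.


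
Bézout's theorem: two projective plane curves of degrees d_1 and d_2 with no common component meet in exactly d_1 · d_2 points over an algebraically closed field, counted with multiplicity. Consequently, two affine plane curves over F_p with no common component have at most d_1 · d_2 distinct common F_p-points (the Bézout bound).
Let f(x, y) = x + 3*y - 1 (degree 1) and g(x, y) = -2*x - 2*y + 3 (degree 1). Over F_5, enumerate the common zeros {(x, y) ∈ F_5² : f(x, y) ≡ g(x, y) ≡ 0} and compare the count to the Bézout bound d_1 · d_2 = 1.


Common zeros: {(3, 1)}; count = 1; Bézout bound = 1.

deg(f) = 1, deg(g) = 1, so Bézout bound = 1.
Scan x ∈ F_5. For each x, list the y ∈ F_5 with f(x, y) ≡ 0 and those with g(x, y) ≡ 0 (mod 5); the common zeros in that column are the intersection.
  x = 0: f ≡ 0 at y ∈ {2}; g ≡ 0 at y ∈ {4}; common: ∅.
  x = 1: f ≡ 0 at y ∈ {0}; g ≡ 0 at y ∈ {3}; common: ∅.
  x = 2: f ≡ 0 at y ∈ {3}; g ≡ 0 at y ∈ {2}; common: ∅.
  x = 3: f ≡ 0 at y ∈ {1}; g ≡ 0 at y ∈ {1}; common: {1}.
  x = 4: f ≡ 0 at y ∈ {4}; g ≡ 0 at y ∈ {0}; common: ∅.
Collecting: common zeros = {(3, 1)}, so the count is 1.
Comparison with the Bézout bound: 1 ≤ 1 = deg(f)·deg(g), as expected for curves with no common component (the bound is attained).


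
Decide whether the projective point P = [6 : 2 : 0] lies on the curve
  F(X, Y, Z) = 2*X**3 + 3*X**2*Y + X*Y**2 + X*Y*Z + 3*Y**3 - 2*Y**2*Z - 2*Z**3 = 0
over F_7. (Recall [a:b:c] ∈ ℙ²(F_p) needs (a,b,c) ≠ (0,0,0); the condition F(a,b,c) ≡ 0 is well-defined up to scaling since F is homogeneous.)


F(6,2,0) ≡ 3 (mod 7); P is NOT on the curve.

Evaluate F(6, 2, 0) term-by-term (mod 7).
  2*X**3 ↦ 2·216·1·1 = 432
  3*X**2*Y ↦ 3·36·2·1 = 216
  X*Y**2 ↦ 1·6·4·1 = 24
  X*Y*Z ↦ 1·6·2·0 = 0
  3*Y**3 ↦ 3·1·8·1 = 24
  -2*Y**2*Z ↦ -2·1·4·0 = 0
  -2*Z**3 ↦ -2·1·1·0 = 0
Sum: F(6, 2, 0) = (432) + (216) + (24) + (0) + (24) + (0) + (0) = 696.
Reducing mod 7: 696 ≡ 3 (mod 7).
Since F(a, b, c) ≡ 3 ≠ 0 (mod 7), P does NOT lie on the curve.


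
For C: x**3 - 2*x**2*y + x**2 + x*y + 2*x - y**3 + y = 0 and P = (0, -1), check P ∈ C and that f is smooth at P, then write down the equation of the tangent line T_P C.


Tangent line at P: x - 2*y - 2 = 0.

Step 1: f(0, -1) = 0, so P lies on C.
Step 2: partial derivatives
  f_x(x, y) = 3*x**2 - 4*x*y + 2*x + y + 2, f_y(x, y) = -2*x**2 + x - 3*y**2 + 1.
  f_x(P) = 1, f_y(P) = -2 (gradient nonzero, so P is smooth).
Step 3: tangent line at P: 1·(x − 0) + -2·(y − -1) = 0.
Expanding: x - 2*y - 2 = 0.


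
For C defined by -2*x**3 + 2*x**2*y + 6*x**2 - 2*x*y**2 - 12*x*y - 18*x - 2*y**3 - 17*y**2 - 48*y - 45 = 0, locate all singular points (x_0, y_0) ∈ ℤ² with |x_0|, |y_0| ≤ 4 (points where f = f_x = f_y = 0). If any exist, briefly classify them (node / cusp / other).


Singular points: {(0, -3)}; classification: cusp.

Compute partial derivatives:
  f_x = -6*x**2 + 4*x*y + 12*x - 2*y**2 - 12*y - 18.
  f_y = 2*x**2 - 4*x*y - 12*x - 6*y**2 - 34*y - 48.
Scan x_0 ∈ {−4, ..., 4}. For each x_0, f_y(x_0, y) is a polynomial in y; find its integer roots y ∈ {−4, ..., 4}, then test f_x and f at those candidates.
  x = -4: f_y(-4, y) = -6*y**2 - 18*y + 32; no integer root y with |y| ≤ 4.
  x = -3: f_y(-3, y) = -6*y**2 - 22*y + 6; no integer root y with |y| ≤ 4.
  x = -2: f_y(-2, y) = -6*y**2 - 26*y - 16; no integer root y with |y| ≤ 4.
  x = -1: f_y(-1, y) = -6*y**2 - 30*y - 34; no integer root y with |y| ≤ 4.
  x = 0: f_y(0, y) = -6*y**2 - 34*y - 48; vanishes at y ∈ {-3}. (0, -3): f_x = 0, f = 0 — SINGULAR.
  x = 1: f_y(1, y) = -6*y**2 - 38*y - 58; no integer root y with |y| ≤ 4.
  x = 2: f_y(2, y) = -6*y**2 - 42*y - 64; no integer root y with |y| ≤ 4.
  x = 3: f_y(3, y) = -6*y**2 - 46*y - 66; no integer root y with |y| ≤ 4.
  x = 4: f_y(4, y) = -6*y**2 - 50*y - 64; no integer root y with |y| ≤ 4.
Only singular point on the grid: (0, -3).
Classify: substitute x = 0 + u, y = -3 + v and expand: f = -2*u**3 + 2*u**2*v - 2*u*v**2 - 2*v**3 + v**2.
No constant or linear terms (consistent with a singular point). Quadratic part: v**2. Cubic part: -2*u**3 + 2*u**2*v - 2*u*v**2 - 2*v**3.
The quadratic part v**2 is a perfect square, so there is a single (double) tangent line v = 0, i.e. y = -3. Restricting the cubic part to that line (v = 0) leaves -2*u**3 ≠ 0, so f is not divisible by v and the branch is v² ≈ 2*u**3 to lowest order — this is a cusp.
Classification: cusp.


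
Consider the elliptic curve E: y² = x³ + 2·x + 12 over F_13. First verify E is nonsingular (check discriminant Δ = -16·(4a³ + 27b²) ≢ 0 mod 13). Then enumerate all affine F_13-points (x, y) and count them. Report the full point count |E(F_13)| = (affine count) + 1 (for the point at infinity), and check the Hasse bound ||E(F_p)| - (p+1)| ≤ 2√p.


Affine points = {(0, 5), (0, 8), (5, 2), (5, 11), (11, 0), (12, 3), (12, 10)}; affine count = 7; |E(F_13)| = 8.

Discriminant check: Δ ∝ 4a³ + 27b² = 4·2³ + 27·12² = 4·8 + 27·144 ≡ 7 (mod 13). Nonzero ⇒ E is nonsingular.
For each x ∈ F_13, compute rhs = x³ + 2·x + 12 mod 13, then count y ∈ F_13 with y² ≡ rhs.
  x = 0: rhs = 12, matching y values: 5, 8 (2 points).
  x = 1: rhs = 2, matching y values: none (0 points).
  x = 2: rhs = 11, matching y values: none (0 points).
  x = 3: rhs = 6, matching y values: none (0 points).
  x = 4: rhs = 6, matching y values: none (0 points).
  x = 5: rhs = 4, matching y values: 2, 11 (2 points).
  x = 6: rhs = 6, matching y values: none (0 points).
  x = 7: rhs = 5, matching y values: none (0 points).
  x = 8: rhs = 7, matching y values: none (0 points).
  x = 9: rhs = 5, matching y values: none (0 points).
  x = 10: rhs = 5, matching y values: none (0 points).
  x = 11: rhs = 0, matching y values: 0 (1 points).
  x = 12: rhs = 9, matching y values: 3, 10 (2 points).
Total affine count: 7.
Full point count |E(F_13)| = 7 + 1 = 8.
Hasse bound: |8 − (13+1)| = |-6| = 6 ≤ 2√13 ≈ 7.2111 ✓.


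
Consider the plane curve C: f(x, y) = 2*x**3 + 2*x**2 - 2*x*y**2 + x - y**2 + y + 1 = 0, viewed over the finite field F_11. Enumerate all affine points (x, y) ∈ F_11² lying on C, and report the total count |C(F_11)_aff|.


Affine F_11-points: {(0, 4), (0, 8), (4, 0), (4, 5), (5, 2), (7, 0), (7, 3), (10, 0), (10, 10)}; count = 9.

For each of the 121 pairs (x, y) ∈ F_11², evaluate f(x, y) mod 11. Record the zeros.
  x = 0: [0↦1, 1↦1, 2↦10, 3↦6, 4↦0, 5↦3, 6↦4, 7↦3, 8↦0, 9↦6, 10↦10]  zeros at y ∈ {4, 8}
  x = 1: [0↦6, 1↦4, 2↦7, 3↦4, 4↦6, 5↦2, 6↦3, 7↦9, 8↦9, 9↦3, 10↦2]  zeros at y ∈ ∅
  x = 2: [0↦5, 1↦1, 2↦9, 3↦7, 4↦6, 5↦6, 6↦7, 7↦9, 8↦1, 9↦5, 10↦10]  zeros at y ∈ ∅
  x = 3: [0↦10, 1↦4, 2↦6, 3↦5, 4↦1, 5↦5, 6↦6, 7↦4, 8↦10, 9↦2, 10↦2]  zeros at y ∈ ∅
  x = 4: [0↦0, 1↦3, 2↦10, 3↦10, 4↦3, 5↦0, 6↦1, 7↦6, 8↦4, 9↦6, 10↦1]  zeros at y ∈ {0, 5}
  x = 5: [0↦9, 1↦10, 2↦0, 3↦1, 4↦2, 5↦3, 6↦4, 7↦5, 8↦6, 9↦7, 10↦8]  zeros at y ∈ {2}
  x = 6: [0↦5, 1↦4, 2↦10, 3↦1, 4↦10, 5↦4, 6↦5, 7↦2, 8↦6, 9↦6, 10↦2]  zeros at y ∈ ∅
  x = 7: [0↦0, 1↦8, 2↦8, 3↦0, 4↦6, 5↦4, 6↦5, 7↦9, 8↦5, 9↦4, 10↦6]  zeros at y ∈ {0, 3}
  x = 8: [0↦6, 1↦1, 2↦6, 3↦10, 4↦2, 5↦4, 6↦5, 7↦5, 8↦4, 9↦2, 10↦10]  zeros at y ∈ ∅
  x = 9: [0↦2, 1↦6, 2↦5, 3↦10, 4↦10, 5↦5, 6↦6, 7↦2, 8↦4, 9↦1, 10↦4]  zeros at y ∈ ∅
  x = 10: [0↦0, 1↦2, 2↦6, 3↦1, 4↦9, 5↦8, 6↦9, 7↦1, 8↦6, 9↦2, 10↦0]  zeros at y ∈ {0, 10}
Collecting zeros: affine points = {(0, 4), (0, 8), (4, 0), (4, 5), (5, 2), (7, 0), (7, 3), (10, 0), (10, 10)}.
Total count |C(F_11)_aff| = 9.


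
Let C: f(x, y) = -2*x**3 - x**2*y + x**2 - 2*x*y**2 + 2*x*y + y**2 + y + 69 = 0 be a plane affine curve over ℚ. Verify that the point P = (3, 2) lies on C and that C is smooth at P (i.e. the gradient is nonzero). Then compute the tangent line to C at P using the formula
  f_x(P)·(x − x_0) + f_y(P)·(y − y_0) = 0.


Tangent line at P: -64*x - 22*y + 236 = 0.

Step 1: f(3, 2) = 0, so P lies on C.
Step 2: partial derivatives
  f_x(x, y) = -6*x**2 - 2*x*y + 2*x - 2*y**2 + 2*y, f_y(x, y) = -x**2 - 4*x*y + 2*x + 2*y + 1.
  f_x(P) = -64, f_y(P) = -22 (gradient nonzero, so P is smooth).
Step 3: tangent line at P: -64·(x − 3) + -22·(y − 2) = 0.
Expanding: -64*x - 22*y + 236 = 0.


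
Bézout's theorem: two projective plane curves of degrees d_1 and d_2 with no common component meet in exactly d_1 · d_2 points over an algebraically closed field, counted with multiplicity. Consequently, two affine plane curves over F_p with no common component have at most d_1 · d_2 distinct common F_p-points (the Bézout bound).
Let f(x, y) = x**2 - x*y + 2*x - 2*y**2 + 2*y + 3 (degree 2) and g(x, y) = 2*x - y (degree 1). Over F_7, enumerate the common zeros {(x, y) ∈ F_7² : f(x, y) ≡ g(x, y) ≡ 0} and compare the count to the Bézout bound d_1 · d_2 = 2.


Common zeros: {(1, 2), (2, 4)}; count = 2; Bézout bound = 2.

deg(f) = 2, deg(g) = 1, so Bézout bound = 2.
Scan x ∈ F_7. For each x, list the y ∈ F_7 with f(x, y) ≡ 0 and those with g(x, y) ≡ 0 (mod 7); the common zeros in that column are the intersection.
  x = 0: f ≡ 0 at y ∈ {4}; g ≡ 0 at y ∈ {0}; common: ∅.
  x = 1: f ≡ 0 at y ∈ {2}; g ≡ 0 at y ∈ {2}; common: {2}.
  x = 2: f ≡ 0 at y ∈ {3, 4}; g ≡ 0 at y ∈ {4}; common: {4}.
  x = 3: f ≡ 0 at y ∈ ∅; g ≡ 0 at y ∈ {6}; common: ∅.
  x = 4: f ≡ 0 at y ∈ ∅; g ≡ 0 at y ∈ {1}; common: ∅.
  x = 5: f ≡ 0 at y ∈ ∅; g ≡ 0 at y ∈ {3}; common: ∅.
  x = 6: f ≡ 0 at y ∈ {2, 3}; g ≡ 0 at y ∈ {5}; common: ∅.
Collecting: common zeros = {(1, 2), (2, 4)}, so the count is 2.
Comparison with the Bézout bound: 2 ≤ 2 = deg(f)·deg(g), as expected for curves with no common component (the bound is attained).


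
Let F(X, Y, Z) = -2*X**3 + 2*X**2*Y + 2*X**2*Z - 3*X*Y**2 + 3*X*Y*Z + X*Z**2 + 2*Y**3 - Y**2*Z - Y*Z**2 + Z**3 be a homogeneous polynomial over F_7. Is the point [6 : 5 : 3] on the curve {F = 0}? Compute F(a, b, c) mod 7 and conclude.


F(6,5,3) ≡ 0 (mod 7); P is on the curve.

Evaluate F(6, 5, 3) term-by-term (mod 7).
  -2*X**3 ↦ -2·216·1·1 = -432
  2*X**2*Y ↦ 2·36·5·1 = 360
  2*X**2*Z ↦ 2·36·1·3 = 216
  -3*X*Y**2 ↦ -3·6·25·1 = -450
  3*X*Y*Z ↦ 3·6·5·3 = 270
  X*Z**2 ↦ 1·6·1·9 = 54
  2*Y**3 ↦ 2·1·125·1 = 250
  -Y**2*Z ↦ -1·1·25·3 = -75
  -Y*Z**2 ↦ -1·1·5·9 = -45
  Z**3 ↦ 1·1·1·27 = 27
Sum: F(6, 5, 3) = (-432) + (360) + (216) + (-450) + (270) + (54) + (250) + (-75) + (-45) + (27) = 175.
Reducing mod 7: 175 ≡ 0 (mod 7).
Since F(a, b, c) ≡ 0 (mod 7), P lies on the curve.


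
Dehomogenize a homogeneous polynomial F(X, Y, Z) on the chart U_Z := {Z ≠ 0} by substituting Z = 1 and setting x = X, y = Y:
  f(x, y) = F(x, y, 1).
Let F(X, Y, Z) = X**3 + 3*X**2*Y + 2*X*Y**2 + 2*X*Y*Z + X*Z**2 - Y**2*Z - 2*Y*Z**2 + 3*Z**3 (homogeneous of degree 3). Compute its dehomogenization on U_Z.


f(x, y) = x**3 + 3*x**2*y + 2*x*y**2 + 2*x*y + x - y**2 - 2*y + 3

On U_Z we set Z = 1. Each monomial c·X^i·Y^j·Z^k in F becomes c·x^i·y^j·1^k = c·x^i·y^j.
Substituting Z = 1: F(X, Y, 1) = x**3 + 3*x**2*y + 2*x*y**2 + 2*x*y + x - y**2 - 2*y + 3.
Note: deg(f) ≤ deg(F) = 3; strict inequality happens when F is divisible by Z (lost terms).


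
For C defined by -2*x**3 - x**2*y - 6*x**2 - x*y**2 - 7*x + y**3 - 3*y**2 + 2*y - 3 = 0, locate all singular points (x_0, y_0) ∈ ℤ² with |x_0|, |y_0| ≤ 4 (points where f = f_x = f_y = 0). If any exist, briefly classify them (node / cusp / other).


Singular points: {(-1, 1)}; classification: node.

Compute partial derivatives:
  f_x = -6*x**2 - 2*x*y - 12*x - y**2 - 7.
  f_y = -x**2 - 2*x*y + 3*y**2 - 6*y + 2.
Scan x_0 ∈ {−4, ..., 4}. For each x_0, f_y(x_0, y) is a polynomial in y; find its integer roots y ∈ {−4, ..., 4}, then test f_x and f at those candidates.
  x = -4: f_y(-4, y) = 3*y**2 + 2*y - 14; no integer root y with |y| ≤ 4.
  x = -3: f_y(-3, y) = 3*y**2 - 7; no integer root y with |y| ≤ 4.
  x = -2: f_y(-2, y) = 3*y**2 - 2*y - 2; no integer root y with |y| ≤ 4.
  x = -1: f_y(-1, y) = 3*y**2 - 4*y + 1; vanishes at y ∈ {1}. (-1, 1): f_x = 0, f = 0 — SINGULAR.
  x = 0: f_y(0, y) = 3*y**2 - 6*y + 2; no integer root y with |y| ≤ 4.
  x = 1: f_y(1, y) = 3*y**2 - 8*y + 1; no integer root y with |y| ≤ 4.
  x = 2: f_y(2, y) = 3*y**2 - 10*y - 2; no integer root y with |y| ≤ 4.
  x = 3: f_y(3, y) = 3*y**2 - 12*y - 7; no integer root y with |y| ≤ 4.
  x = 4: f_y(4, y) = 3*y**2 - 14*y - 14; no integer root y with |y| ≤ 4.
Only singular point on the grid: (-1, 1).
Classify: substitute x = -1 + u, y = 1 + v and expand: f = -2*u**3 - u**2*v - u**2 - u*v**2 + v**3 + v**2.
No constant or linear terms (consistent with a singular point). Quadratic part: -u**2 + v**2. Cubic part: -2*u**3 - u**2*v - u*v**2 + v**3.
The quadratic part v**2 - u**2 = (v − u)(v + u) splits into two distinct linear factors, so there are two distinct tangent lines y − 1 = ±(x − -1) — this is a node (ordinary double point).
Classification: node.


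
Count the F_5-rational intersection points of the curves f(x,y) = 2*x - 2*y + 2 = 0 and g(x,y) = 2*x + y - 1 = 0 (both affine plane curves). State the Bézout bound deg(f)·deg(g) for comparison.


Common zeros: {(0, 1)}; count = 1; Bézout bound = 1.

deg(f) = 1, deg(g) = 1, so Bézout bound = 1.
Scan x ∈ F_5. For each x, list the y ∈ F_5 with f(x, y) ≡ 0 and those with g(x, y) ≡ 0 (mod 5); the common zeros in that column are the intersection.
  x = 0: f ≡ 0 at y ∈ {1}; g ≡ 0 at y ∈ {1}; common: {1}.
  x = 1: f ≡ 0 at y ∈ {2}; g ≡ 0 at y ∈ {4}; common: ∅.
  x = 2: f ≡ 0 at y ∈ {3}; g ≡ 0 at y ∈ {2}; common: ∅.
  x = 3: f ≡ 0 at y ∈ {4}; g ≡ 0 at y ∈ {0}; common: ∅.
  x = 4: f ≡ 0 at y ∈ {0}; g ≡ 0 at y ∈ {3}; common: ∅.
Collecting: common zeros = {(0, 1)}, so the count is 1.
Comparison with the Bézout bound: 1 ≤ 1 = deg(f)·deg(g), as expected for curves with no common component (the bound is attained).


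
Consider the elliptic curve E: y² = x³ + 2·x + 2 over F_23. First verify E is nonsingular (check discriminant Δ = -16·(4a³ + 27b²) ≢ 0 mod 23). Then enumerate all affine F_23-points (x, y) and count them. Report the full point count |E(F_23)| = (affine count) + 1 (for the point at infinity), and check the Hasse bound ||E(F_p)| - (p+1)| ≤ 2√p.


Affine points = {(0, 5), (0, 18), (3, 9), (3, 14), (6, 0), (8, 1), (8, 22), (9, 6), (9, 17), (12, 11), (12, 12), (15, 7), (15, 16), (16, 6), (16, 17), (17, 2), (17, 21), (21, 6), (21, 17)}; affine count = 19; |E(F_23)| = 20.

Discriminant check: Δ ∝ 4a³ + 27b² = 4·2³ + 27·2² = 4·8 + 27·4 ≡ 2 (mod 23). Nonzero ⇒ E is nonsingular.
For each x ∈ F_23, compute rhs = x³ + 2·x + 2 mod 23, then count y ∈ F_23 with y² ≡ rhs.
  x = 0: rhs = 2, matching y values: 5, 18 (2 points).
  x = 1: rhs = 5, matching y values: none (0 points).
  x = 2: rhs = 14, matching y values: none (0 points).
  x = 3: rhs = 12, matching y values: 9, 14 (2 points).
  x = 4: rhs = 5, matching y values: none (0 points).
  x = 5: rhs = 22, matching y values: none (0 points).
  x = 6: rhs = 0, matching y values: 0 (1 points).
  x = 7: rhs = 14, matching y values: none (0 points).
  x = 8: rhs = 1, matching y values: 1, 22 (2 points).
  x = 9: rhs = 13, matching y values: 6, 17 (2 points).
  x = 10: rhs = 10, matching y values: none (0 points).
  x = 11: rhs = 21, matching y values: none (0 points).
  x = 12: rhs = 6, matching y values: 11, 12 (2 points).
  x = 13: rhs = 17, matching y values: none (0 points).
  x = 14: rhs = 14, matching y values: none (0 points).
  x = 15: rhs = 3, matching y values: 7, 16 (2 points).
  x = 16: rhs = 13, matching y values: 6, 17 (2 points).
  x = 17: rhs = 4, matching y values: 2, 21 (2 points).
  x = 18: rhs = 5, matching y values: none (0 points).
  x = 19: rhs = 22, matching y values: none (0 points).
  x = 20: rhs = 15, matching y values: none (0 points).
  x = 21: rhs = 13, matching y values: 6, 17 (2 points).
  x = 22: rhs = 22, matching y values: none (0 points).
Total affine count: 19.
Full point count |E(F_23)| = 19 + 1 = 20.
Hasse bound: |20 − (23+1)| = |-4| = 4 ≤ 2√23 ≈ 9.5917 ✓.


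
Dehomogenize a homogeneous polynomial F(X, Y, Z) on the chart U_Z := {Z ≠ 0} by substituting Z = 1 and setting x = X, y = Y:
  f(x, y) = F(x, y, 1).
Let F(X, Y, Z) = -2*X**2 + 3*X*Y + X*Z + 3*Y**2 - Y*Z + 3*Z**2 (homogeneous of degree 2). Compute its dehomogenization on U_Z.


f(x, y) = -2*x**2 + 3*x*y + x + 3*y**2 - y + 3

On U_Z we set Z = 1. Each monomial c·X^i·Y^j·Z^k in F becomes c·x^i·y^j·1^k = c·x^i·y^j.
Substituting Z = 1: F(X, Y, 1) = -2*x**2 + 3*x*y + x + 3*y**2 - y + 3.
Note: deg(f) ≤ deg(F) = 2; strict inequality happens when F is divisible by Z (lost terms).


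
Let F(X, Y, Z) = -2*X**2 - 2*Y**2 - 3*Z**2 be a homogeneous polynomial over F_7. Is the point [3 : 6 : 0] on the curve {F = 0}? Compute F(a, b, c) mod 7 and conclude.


F(3,6,0) ≡ 1 (mod 7); P is NOT on the curve.

Evaluate F(3, 6, 0) term-by-term (mod 7).
  -2*X**2 ↦ -2·9·1·1 = -18
  -2*Y**2 ↦ -2·1·36·1 = -72
  -3*Z**2 ↦ -3·1·1·0 = 0
Sum: F(3, 6, 0) = (-18) + (-72) + (0) = -90.
Reducing mod 7: -90 ≡ 1 (mod 7).
Since F(a, b, c) ≡ 1 ≠ 0 (mod 7), P does NOT lie on the curve.


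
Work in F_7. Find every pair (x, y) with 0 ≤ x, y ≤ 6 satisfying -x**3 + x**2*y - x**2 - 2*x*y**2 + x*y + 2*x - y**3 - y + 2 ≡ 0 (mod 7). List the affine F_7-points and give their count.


Affine F_7-points: {(0, 1), (0, 3), (1, 1), (1, 5), (1, 6), (2, 6), (3, 0), (4, 0), (4, 3), (5, 3), (6, 0), (6, 1)}; count = 12.

For each of the 49 pairs (x, y) ∈ F_7², evaluate f(x, y) mod 7. Record the zeros.
  x = 0: [0↦2, 1↦0, 2↦6, 3↦0, 4↦4, 5↦5, 6↦4]  zeros at y ∈ {1, 3}
  x = 1: [0↦2, 1↦0, 2↦2, 3↦2, 4↦1, 5↦0, 6↦0]  zeros at y ∈ {1, 5, 6}
  x = 2: [0↦1, 1↦1, 2↦1, 3↦2, 4↦5, 5↦4, 6↦0]  zeros at y ∈ {6}
  x = 3: [0↦0, 1↦4, 2↦4, 3↦1, 4↦3, 5↦4, 6↦5]  zeros at y ∈ {0}
  x = 4: [0↦0, 1↦3, 2↦5, 3↦0, 4↦3, 5↦1, 6↦2]  zeros at y ∈ {0, 3}
  x = 5: [0↦2, 1↦6, 2↦5, 3↦0, 4↦6, 5↦3, 6↦6]  zeros at y ∈ {3}
  x = 6: [0↦0, 1↦0, 2↦5, 3↦2, 4↦6, 5↦4, 6↦4]  zeros at y ∈ {0, 1}
Collecting zeros: affine points = {(0, 1), (0, 3), (1, 1), (1, 5), (1, 6), (2, 6), (3, 0), (4, 0), (4, 3), (5, 3), (6, 0), (6, 1)}.
Total count |C(F_7)_aff| = 12.


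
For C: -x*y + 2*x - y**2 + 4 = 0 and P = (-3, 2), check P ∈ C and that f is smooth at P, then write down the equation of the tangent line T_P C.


Tangent line at P: 2 - y = 0.

Step 1: f(-3, 2) = 0, so P lies on C.
Step 2: partial derivatives
  f_x(x, y) = 2 - y, f_y(x, y) = -x - 2*y.
  f_x(P) = 0, f_y(P) = -1 (gradient nonzero, so P is smooth).
Step 3: tangent line at P: 0·(x − -3) + -1·(y − 2) = 0.
Expanding: 2 - y = 0.


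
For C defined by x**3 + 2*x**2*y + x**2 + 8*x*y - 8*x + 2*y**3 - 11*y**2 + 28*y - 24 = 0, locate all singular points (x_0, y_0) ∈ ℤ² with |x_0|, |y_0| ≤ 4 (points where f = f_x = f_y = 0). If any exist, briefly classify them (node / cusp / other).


Singular points: {(-2, 2)}; classification: node.

Compute partial derivatives:
  f_x = 3*x**2 + 4*x*y + 2*x + 8*y - 8.
  f_y = 2*x**2 + 8*x + 6*y**2 - 22*y + 28.
Scan x_0 ∈ {−4, ..., 4}. For each x_0, f_y(x_0, y) is a polynomial in y; find its integer roots y ∈ {−4, ..., 4}, then test f_x and f at those candidates.
  x = -4: f_y(-4, y) = 6*y**2 - 22*y + 28; no integer root y with |y| ≤ 4.
  x = -3: f_y(-3, y) = 6*y**2 - 22*y + 22; no integer root y with |y| ≤ 4.
  x = -2: f_y(-2, y) = 6*y**2 - 22*y + 20; vanishes at y ∈ {2}. (-2, 2): f_x = 0, f = 0 — SINGULAR.
  x = -1: f_y(-1, y) = 6*y**2 - 22*y + 22; no integer root y with |y| ≤ 4.
  x = 0: f_y(0, y) = 6*y**2 - 22*y + 28; no integer root y with |y| ≤ 4.
  x = 1: f_y(1, y) = 6*y**2 - 22*y + 38; no integer root y with |y| ≤ 4.
  x = 2: f_y(2, y) = 6*y**2 - 22*y + 52; no integer root y with |y| ≤ 4.
  x = 3: f_y(3, y) = 6*y**2 - 22*y + 70; no integer root y with |y| ≤ 4.
  x = 4: f_y(4, y) = 6*y**2 - 22*y + 92; no integer root y with |y| ≤ 4.
Only singular point on the grid: (-2, 2).
Classify: substitute x = -2 + u, y = 2 + v and expand: f = u**3 + 2*u**2*v - u**2 + 2*v**3 + v**2.
No constant or linear terms (consistent with a singular point). Quadratic part: -u**2 + v**2. Cubic part: u**3 + 2*u**2*v + 2*v**3.
The quadratic part v**2 - u**2 = (v − u)(v + u) splits into two distinct linear factors, so there are two distinct tangent lines y − 2 = ±(x − -2) — this is a node (ordinary double point).
Classification: node.


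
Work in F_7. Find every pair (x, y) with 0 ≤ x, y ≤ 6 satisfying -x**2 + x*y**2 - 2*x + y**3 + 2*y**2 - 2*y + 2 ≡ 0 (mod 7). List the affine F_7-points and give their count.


Affine F_7-points: {(0, 2), (1, 5), (2, 2), (3, 6)}; count = 4.

For each of the 49 pairs (x, y) ∈ F_7², evaluate f(x, y) mod 7. Record the zeros.
  x = 0: [0↦2, 1↦3, 2↦0, 3↦6, 4↦6, 5↦6, 6↦5]  zeros at y ∈ {2}
  x = 1: [0↦6, 1↦1, 2↦1, 3↦5, 4↦5, 5↦0, 6↦3]  zeros at y ∈ {5}
  x = 2: [0↦1, 1↦4, 2↦0, 3↦2, 4↦2, 5↦6, 6↦6]  zeros at y ∈ {2}
  x = 3: [0↦1, 1↦5, 2↦4, 3↦4, 4↦4, 5↦3, 6↦0]  zeros at y ∈ {6}
  x = 4: [0↦6, 1↦4, 2↦6, 3↦4, 4↦4, 5↦5, 6↦6]  zeros at y ∈ ∅
  x = 5: [0↦2, 1↦1, 2↦6, 3↦2, 4↦2, 5↦5, 6↦3]  zeros at y ∈ ∅
  x = 6: [0↦3, 1↦3, 2↦4, 3↦5, 4↦5, 5↦3, 6↦5]  zeros at y ∈ ∅
Collecting zeros: affine points = {(0, 2), (1, 5), (2, 2), (3, 6)}.
Total count |C(F_7)_aff| = 4.


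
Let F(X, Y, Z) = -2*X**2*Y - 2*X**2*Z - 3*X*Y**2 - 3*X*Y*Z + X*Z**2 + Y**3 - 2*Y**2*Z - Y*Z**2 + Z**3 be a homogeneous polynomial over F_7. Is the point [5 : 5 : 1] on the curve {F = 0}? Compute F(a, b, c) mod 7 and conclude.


F(5,5,1) ≡ 5 (mod 7); P is NOT on the curve.

Evaluate F(5, 5, 1) term-by-term (mod 7).
  -2*X**2*Y ↦ -2·25·5·1 = -250
  -2*X**2*Z ↦ -2·25·1·1 = -50
  -3*X*Y**2 ↦ -3·5·25·1 = -375
  -3*X*Y*Z ↦ -3·5·5·1 = -75
  X*Z**2 ↦ 1·5·1·1 = 5
  Y**3 ↦ 1·1·125·1 = 125
  -2*Y**2*Z ↦ -2·1·25·1 = -50
  -Y*Z**2 ↦ -1·1·5·1 = -5
  Z**3 ↦ 1·1·1·1 = 1
Sum: F(5, 5, 1) = (-250) + (-50) + (-375) + (-75) + (5) + (125) + (-50) + (-5) + (1) = -674.
Reducing mod 7: -674 ≡ 5 (mod 7).
Since F(a, b, c) ≡ 5 ≠ 0 (mod 7), P does NOT lie on the curve.


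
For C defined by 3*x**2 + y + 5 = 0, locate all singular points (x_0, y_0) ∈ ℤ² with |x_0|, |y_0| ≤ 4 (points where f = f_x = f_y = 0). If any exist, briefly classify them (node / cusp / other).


No singular points in the scanned grid; C is smooth there.

Compute partial derivatives:
  f_x = 6*x.
  f_y = 1.
f_y = 1 is a nonzero constant, so f_y never vanishes: no point (x, y) can satisfy f = f_x = f_y = 0. In particular no (x, y) ∈ {−4, ..., 4}² is singular; the curve is smooth.


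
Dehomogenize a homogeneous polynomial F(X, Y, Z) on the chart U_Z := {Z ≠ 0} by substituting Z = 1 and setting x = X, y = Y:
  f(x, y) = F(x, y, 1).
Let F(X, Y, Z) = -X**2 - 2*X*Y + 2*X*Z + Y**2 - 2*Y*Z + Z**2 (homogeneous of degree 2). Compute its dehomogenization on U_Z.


f(x, y) = -x**2 - 2*x*y + 2*x + y**2 - 2*y + 1

On U_Z we set Z = 1. Each monomial c·X^i·Y^j·Z^k in F becomes c·x^i·y^j·1^k = c·x^i·y^j.
Substituting Z = 1: F(X, Y, 1) = -x**2 - 2*x*y + 2*x + y**2 - 2*y + 1.
Note: deg(f) ≤ deg(F) = 2; strict inequality happens when F is divisible by Z (lost terms).


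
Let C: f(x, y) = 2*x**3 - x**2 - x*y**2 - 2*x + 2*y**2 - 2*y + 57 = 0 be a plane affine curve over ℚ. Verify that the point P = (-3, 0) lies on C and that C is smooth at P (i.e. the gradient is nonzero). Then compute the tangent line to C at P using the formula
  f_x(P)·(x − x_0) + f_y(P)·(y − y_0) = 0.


Tangent line at P: 58*x - 2*y + 174 = 0.

Step 1: f(-3, 0) = 0, so P lies on C.
Step 2: partial derivatives
  f_x(x, y) = 6*x**2 - 2*x - y**2 - 2, f_y(x, y) = -2*x*y + 4*y - 2.
  f_x(P) = 58, f_y(P) = -2 (gradient nonzero, so P is smooth).
Step 3: tangent line at P: 58·(x − -3) + -2·(y − 0) = 0.
Expanding: 58*x - 2*y + 174 = 0.


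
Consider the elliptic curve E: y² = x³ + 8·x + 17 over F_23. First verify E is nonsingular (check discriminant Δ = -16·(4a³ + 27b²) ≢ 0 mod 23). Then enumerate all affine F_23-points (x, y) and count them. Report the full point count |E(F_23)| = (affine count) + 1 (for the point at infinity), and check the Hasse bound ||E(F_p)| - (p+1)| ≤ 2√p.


Affine points = {(1, 7), (1, 16), (2, 8), (2, 15), (7, 5), (7, 18), (8, 8), (8, 15), (9, 6), (9, 17), (10, 4), (10, 19), (12, 1), (12, 22), (13, 8), (13, 15), (15, 4), (15, 19), (16, 3), (16, 20), (17, 11), (17, 12), (18, 6), (18, 17), (19, 6), (19, 17), (20, 9), (20, 14), (21, 4), (21, 19), (22, 10), (22, 13)}; affine count = 32; |E(F_23)| = 33.

Discriminant check: Δ ∝ 4a³ + 27b² = 4·8³ + 27·17² = 4·512 + 27·289 ≡ 7 (mod 23). Nonzero ⇒ E is nonsingular.
For each x ∈ F_23, compute rhs = x³ + 8·x + 17 mod 23, then count y ∈ F_23 with y² ≡ rhs.
  x = 0: rhs = 17, matching y values: none (0 points).
  x = 1: rhs = 3, matching y values: 7, 16 (2 points).
  x = 2: rhs = 18, matching y values: 8, 15 (2 points).
  x = 3: rhs = 22, matching y values: none (0 points).
  x = 4: rhs = 21, matching y values: none (0 points).
  x = 5: rhs = 21, matching y values: none (0 points).
  x = 6: rhs = 5, matching y values: none (0 points).
  x = 7: rhs = 2, matching y values: 5, 18 (2 points).
  x = 8: rhs = 18, matching y values: 8, 15 (2 points).
  x = 9: rhs = 13, matching y values: 6, 17 (2 points).
  x = 10: rhs = 16, matching y values: 4, 19 (2 points).
  x = 11: rhs = 10, matching y values: none (0 points).
  x = 12: rhs = 1, matching y values: 1, 22 (2 points).
  x = 13: rhs = 18, matching y values: 8, 15 (2 points).
  x = 14: rhs = 21, matching y values: none (0 points).
  x = 15: rhs = 16, matching y values: 4, 19 (2 points).
  x = 16: rhs = 9, matching y values: 3, 20 (2 points).
  x = 17: rhs = 6, matching y values: 11, 12 (2 points).
  x = 18: rhs = 13, matching y values: 6, 17 (2 points).
  x = 19: rhs = 13, matching y values: 6, 17 (2 points).
  x = 20: rhs = 12, matching y values: 9, 14 (2 points).
  x = 21: rhs = 16, matching y values: 4, 19 (2 points).
  x = 22: rhs = 8, matching y values: 10, 13 (2 points).
Total affine count: 32.
Full point count |E(F_23)| = 32 + 1 = 33.
Hasse bound: |33 − (23+1)| = |9| = 9 ≤ 2√23 ≈ 9.5917 ✓.


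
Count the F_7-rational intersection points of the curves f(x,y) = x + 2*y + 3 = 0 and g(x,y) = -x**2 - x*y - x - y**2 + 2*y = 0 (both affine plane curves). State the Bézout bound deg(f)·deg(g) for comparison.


Common zeros: {(0, 2), (2, 1)}; count = 2; Bézout bound = 2.

deg(f) = 1, deg(g) = 2, so Bézout bound = 2.
Scan x ∈ F_7. For each x, list the y ∈ F_7 with f(x, y) ≡ 0 and those with g(x, y) ≡ 0 (mod 7); the common zeros in that column are the intersection.
  x = 0: f ≡ 0 at y ∈ {2}; g ≡ 0 at y ∈ {0, 2}; common: {2}.
  x = 1: f ≡ 0 at y ∈ {5}; g ≡ 0 at y ∈ {4}; common: ∅.
  x = 2: f ≡ 0 at y ∈ {1}; g ≡ 0 at y ∈ {1, 6}; common: {1}.
  x = 3: f ≡ 0 at y ∈ {4}; g ≡ 0 at y ∈ {1, 5}; common: ∅.
  x = 4: f ≡ 0 at y ∈ {0}; g ≡ 0 at y ∈ {2, 3}; common: ∅.
  x = 5: f ≡ 0 at y ∈ {3}; g ≡ 0 at y ∈ {5, 6}; common: ∅.
  x = 6: f ≡ 0 at y ∈ {6}; g ≡ 0 at y ∈ {0, 3}; common: ∅.
Collecting: common zeros = {(0, 2), (2, 1)}, so the count is 2.
Comparison with the Bézout bound: 2 ≤ 2 = deg(f)·deg(g), as expected for curves with no common component (the bound is attained).


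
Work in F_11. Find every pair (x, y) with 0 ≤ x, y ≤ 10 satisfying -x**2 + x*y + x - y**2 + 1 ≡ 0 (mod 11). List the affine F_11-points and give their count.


Affine F_11-points: {(0, 1), (0, 10), (1, 4), (1, 8), (2, 1), (3, 7), (4, 0), (4, 4), (5, 7), (5, 9), (8, 0), (8, 8)}; count = 12.

For each of the 121 pairs (x, y) ∈ F_11², evaluate f(x, y) mod 11. Record the zeros.
  x = 0: [0↦1, 1↦0, 2↦8, 3↦3, 4↦7, 5↦9, 6↦9, 7↦7, 8↦3, 9↦8, 10↦0]  zeros at y ∈ {1, 10}
  x = 1: [0↦1, 1↦1, 2↦10, 3↦6, 4↦0, 5↦3, 6↦4, 7↦3, 8↦0, 9↦6, 10↦10]  zeros at y ∈ {4, 8}
  x = 2: [0↦10, 1↦0, 2↦10, 3↦7, 4↦2, 5↦6, 6↦8, 7↦8, 8↦6, 9↦2, 10↦7]  zeros at y ∈ {1}
  x = 3: [0↦6, 1↦8, 2↦8, 3↦6, 4↦2, 5↦7, 6↦10, 7↦0, 8↦10, 9↦7, 10↦2]  zeros at y ∈ {7}
  x = 4: [0↦0, 1↦3, 2↦4, 3↦3, 4↦0, 5↦6, 6↦10, 7↦1, 8↦1, 9↦10, 10↦6]  zeros at y ∈ {0, 4}
  x = 5: [0↦3, 1↦7, 2↦9, 3↦9, 4↦7, 5↦3, 6↦8, 7↦0, 8↦1, 9↦0, 10↦8]  zeros at y ∈ {7, 9}
  x = 6: [0↦4, 1↦9, 2↦1, 3↦2, 4↦1, 5↦9, 6↦4, 7↦8, 8↦10, 9↦10, 10↦8]  zeros at y ∈ ∅
  x = 7: [0↦3, 1↦9, 2↦2, 3↦4, 4↦4, 5↦2, 6↦9, 7↦3, 8↦6, 9↦7, 10↦6]  zeros at y ∈ ∅
  x = 8: [0↦0, 1↦7, 2↦1, 3↦4, 4↦5, 5↦4, 6↦1, 7↦7, 8↦0, 9↦2, 10↦2]  zeros at y ∈ {0, 8}
  x = 9: [0↦6, 1↦3, 2↦9, 3↦2, 4↦4, 5↦4, 6↦2, 7↦9, 8↦3, 9↦6, 10↦7]  zeros at y ∈ ∅
  x = 10: [0↦10, 1↦8, 2↦4, 3↦9, 4↦1, 5↦2, 6↦1, 7↦9, 8↦4, 9↦8, 10↦10]  zeros at y ∈ ∅
Collecting zeros: affine points = {(0, 1), (0, 10), (1, 4), (1, 8), (2, 1), (3, 7), (4, 0), (4, 4), (5, 7), (5, 9), (8, 0), (8, 8)}.
Total count |C(F_11)_aff| = 12.
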